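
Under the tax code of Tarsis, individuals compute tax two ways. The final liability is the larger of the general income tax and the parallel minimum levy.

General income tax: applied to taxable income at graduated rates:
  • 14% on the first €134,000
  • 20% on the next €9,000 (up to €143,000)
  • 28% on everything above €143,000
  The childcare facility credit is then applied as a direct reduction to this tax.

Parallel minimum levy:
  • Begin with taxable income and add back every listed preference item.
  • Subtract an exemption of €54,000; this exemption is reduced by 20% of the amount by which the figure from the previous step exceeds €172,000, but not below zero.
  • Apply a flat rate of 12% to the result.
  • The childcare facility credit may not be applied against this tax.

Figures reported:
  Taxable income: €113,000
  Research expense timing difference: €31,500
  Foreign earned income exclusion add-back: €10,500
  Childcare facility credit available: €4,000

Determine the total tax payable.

€12,120

General income tax:
  €113,000 × 14% = €15,820
  Less childcare facility credit €4,000 → €11,820

Parallel minimum levy:
  Adjusted income: €113,000 + €31,500 + €10,500 = €155,000
  Exemption: €155,000 ≤ €172,000, so full €54,000 applies
  Base: €155,000 − €54,000 = €101,000
  €101,000 × 12% = €12,120

€12,120 > €11,820, so the parallel minimum levy is the binding amount.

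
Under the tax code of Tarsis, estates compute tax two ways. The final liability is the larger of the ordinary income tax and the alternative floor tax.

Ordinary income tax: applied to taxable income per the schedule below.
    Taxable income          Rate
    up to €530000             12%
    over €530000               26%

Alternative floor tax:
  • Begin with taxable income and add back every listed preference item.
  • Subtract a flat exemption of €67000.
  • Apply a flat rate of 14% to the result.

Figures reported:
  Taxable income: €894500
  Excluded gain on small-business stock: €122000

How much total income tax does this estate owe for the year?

Ordinary income tax:
  €530000 × 12% = €63600
  €364500 × 26% = €94770
  → €158370

Alternative floor tax:
  Adjusted income: €894500 + €122000 = €1016500
  Less exemption €67000 → base €949500
  €949500 × 14% = €132930

€158370 > €132930, so the ordinary income tax governs.

€158370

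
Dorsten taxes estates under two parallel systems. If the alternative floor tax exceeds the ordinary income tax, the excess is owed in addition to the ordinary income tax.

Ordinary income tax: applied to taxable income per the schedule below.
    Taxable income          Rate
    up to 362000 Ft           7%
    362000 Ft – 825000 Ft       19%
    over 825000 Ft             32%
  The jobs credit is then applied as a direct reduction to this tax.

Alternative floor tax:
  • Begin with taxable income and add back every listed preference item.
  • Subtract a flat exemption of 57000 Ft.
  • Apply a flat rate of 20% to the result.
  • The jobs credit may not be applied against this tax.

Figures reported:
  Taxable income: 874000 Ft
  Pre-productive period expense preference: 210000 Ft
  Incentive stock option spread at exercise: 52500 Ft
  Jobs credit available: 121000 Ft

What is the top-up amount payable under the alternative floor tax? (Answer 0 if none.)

Alternative floor tax:
  Adjusted income: 874000 Ft + 210000 Ft + 52500 Ft = 1136500 Ft
  Less exemption 57000 Ft → base 1079500 Ft
  1079500 Ft × 20% = 215900 Ft

Ordinary income tax:
  362000 Ft × 7% = 25340 Ft
  463000 Ft × 19% = 87970 Ft
  49000 Ft × 32% = 15680 Ft
  → 128990 Ft
  Less jobs credit 121000 Ft → 7990 Ft

Excess of alternative floor tax over ordinary income tax: 215900 Ft − 7990 Ft = 207910 Ft.

207910 Ft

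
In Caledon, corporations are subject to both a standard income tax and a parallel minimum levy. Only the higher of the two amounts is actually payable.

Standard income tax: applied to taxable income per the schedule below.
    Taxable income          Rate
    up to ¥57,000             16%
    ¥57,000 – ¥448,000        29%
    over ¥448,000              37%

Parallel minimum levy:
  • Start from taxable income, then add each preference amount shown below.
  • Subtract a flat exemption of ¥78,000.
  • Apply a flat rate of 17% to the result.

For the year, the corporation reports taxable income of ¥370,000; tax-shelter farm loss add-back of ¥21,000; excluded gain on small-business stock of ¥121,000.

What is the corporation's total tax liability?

¥99,890

Parallel minimum levy:
  Adjusted income: ¥370,000 + ¥21,000 + ¥121,000 = ¥512,000
  Less exemption ¥78,000 → base ¥434,000
  ¥434,000 × 17% = ¥73,780

Standard income tax:
  ¥57,000 × 16% = ¥9,120
  ¥313,000 × 29% = ¥90,770
  → ¥99,890

¥99,890 > ¥73,780, so the standard income tax governs.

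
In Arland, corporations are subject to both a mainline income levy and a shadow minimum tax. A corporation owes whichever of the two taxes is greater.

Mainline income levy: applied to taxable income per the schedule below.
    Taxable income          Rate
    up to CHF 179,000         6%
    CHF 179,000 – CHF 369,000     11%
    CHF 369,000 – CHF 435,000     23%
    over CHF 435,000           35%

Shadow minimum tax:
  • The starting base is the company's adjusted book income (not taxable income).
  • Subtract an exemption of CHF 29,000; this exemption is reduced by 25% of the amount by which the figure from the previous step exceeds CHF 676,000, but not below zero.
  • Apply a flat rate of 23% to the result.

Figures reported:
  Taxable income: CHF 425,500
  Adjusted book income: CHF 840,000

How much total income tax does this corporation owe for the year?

Mainline income levy:
  CHF 179,000 × 6% = CHF 10,740
  CHF 190,000 × 11% = CHF 20,900
  CHF 56,500 × 23% = CHF 12,995
  → CHF 44,635

Shadow minimum tax:
  Base (adjusted book income): CHF 840,000
  Exemption: 25% × (CHF 840,000 − CHF 676,000) = CHF 41,000 ≥ CHF 29,000, so the exemption is fully phased out
  Base: CHF 840,000 − CHF 0 = CHF 840,000
  CHF 840,000 × 23% = CHF 193,200

CHF 193,200 > CHF 44,635, so the shadow minimum tax is the binding amount.

CHF 193,200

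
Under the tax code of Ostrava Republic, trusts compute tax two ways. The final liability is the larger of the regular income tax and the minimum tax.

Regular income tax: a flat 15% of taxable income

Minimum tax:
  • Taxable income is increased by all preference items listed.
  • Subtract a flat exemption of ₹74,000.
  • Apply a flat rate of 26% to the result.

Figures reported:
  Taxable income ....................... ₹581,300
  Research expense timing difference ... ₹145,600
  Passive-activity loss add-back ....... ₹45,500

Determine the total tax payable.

₹181,584

Minimum tax:
  Adjusted income: ₹581,300 + ₹145,600 + ₹45,500 = ₹772,400
  Less exemption ₹74,000 → base ₹698,400
  ₹698,400 × 26% = ₹181,584

Regular income tax:
  ₹581,300 × 15% = ₹87,195

₹181,584 > ₹87,195, so the minimum tax is the binding amount.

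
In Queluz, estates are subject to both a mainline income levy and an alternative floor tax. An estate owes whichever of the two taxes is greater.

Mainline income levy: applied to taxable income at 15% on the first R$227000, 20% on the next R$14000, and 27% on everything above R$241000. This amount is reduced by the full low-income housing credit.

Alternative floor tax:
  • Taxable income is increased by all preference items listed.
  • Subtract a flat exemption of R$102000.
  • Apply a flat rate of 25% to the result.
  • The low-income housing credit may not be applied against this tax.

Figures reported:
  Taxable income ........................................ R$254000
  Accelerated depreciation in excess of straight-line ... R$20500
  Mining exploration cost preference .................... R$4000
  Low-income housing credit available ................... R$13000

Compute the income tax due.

R$44125

Alternative floor tax:
  Adjusted income: R$254000 + R$20500 + R$4000 = R$278500
  Less exemption R$102000 → base R$176500
  R$176500 × 25% = R$44125

Mainline income levy:
  R$227000 × 15% = R$34050
  R$14000 × 20% = R$2800
  R$13000 × 27% = R$3510
  → R$40360
  Less low-income housing credit R$13000 → R$27360

R$44125 > R$27360, so the alternative floor tax is the binding amount.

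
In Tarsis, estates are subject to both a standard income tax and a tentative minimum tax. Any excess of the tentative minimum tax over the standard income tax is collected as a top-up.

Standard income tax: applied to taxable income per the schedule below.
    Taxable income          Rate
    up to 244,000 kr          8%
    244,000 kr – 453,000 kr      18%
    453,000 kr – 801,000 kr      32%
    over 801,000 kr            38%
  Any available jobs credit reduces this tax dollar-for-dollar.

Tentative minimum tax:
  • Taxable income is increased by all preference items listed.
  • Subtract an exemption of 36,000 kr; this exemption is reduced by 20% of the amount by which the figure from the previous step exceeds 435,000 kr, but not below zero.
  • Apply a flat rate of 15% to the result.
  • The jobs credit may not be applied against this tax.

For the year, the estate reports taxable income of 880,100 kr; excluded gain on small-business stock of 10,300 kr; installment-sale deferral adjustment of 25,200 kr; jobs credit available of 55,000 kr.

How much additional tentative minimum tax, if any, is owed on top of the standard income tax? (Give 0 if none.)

Tentative minimum tax:
  Adjusted income: 880,100 kr + 10,300 kr + 25,200 kr = 915,600 kr
  Exemption: 20% × (915,600 kr − 435,000 kr) = 96,120 kr ≥ 36,000 kr, so the exemption is fully phased out
  Base: 915,600 kr − 0 kr = 915,600 kr
  915,600 kr × 15% = 137,340 kr

Standard income tax:
  244,000 kr × 8% = 19,520 kr
  209,000 kr × 18% = 37,620 kr
  348,000 kr × 32% = 111,360 kr
  79,100 kr × 38% = 30,058 kr
  → 198,558 kr
  Less jobs credit 55,000 kr → 143,558 kr

137,340 kr ≤ 143,558 kr, so no add-on is due.

0 kr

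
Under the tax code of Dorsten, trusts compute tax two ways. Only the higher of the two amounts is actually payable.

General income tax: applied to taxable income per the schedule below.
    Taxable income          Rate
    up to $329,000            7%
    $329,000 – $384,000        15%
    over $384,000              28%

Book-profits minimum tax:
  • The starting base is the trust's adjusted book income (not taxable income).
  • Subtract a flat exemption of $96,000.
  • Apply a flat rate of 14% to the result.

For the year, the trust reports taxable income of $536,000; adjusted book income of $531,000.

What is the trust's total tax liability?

Book-profits minimum tax:
  Base (adjusted book income): $531,000
  Less exemption $96,000 → base $435,000
  $435,000 × 14% = $60,900

General income tax:
  $329,000 × 7% = $23,030
  $55,000 × 15% = $8,250
  $152,000 × 28% = $42,560
  → $73,840

$73,840 > $60,900, so the general income tax governs.

$73,840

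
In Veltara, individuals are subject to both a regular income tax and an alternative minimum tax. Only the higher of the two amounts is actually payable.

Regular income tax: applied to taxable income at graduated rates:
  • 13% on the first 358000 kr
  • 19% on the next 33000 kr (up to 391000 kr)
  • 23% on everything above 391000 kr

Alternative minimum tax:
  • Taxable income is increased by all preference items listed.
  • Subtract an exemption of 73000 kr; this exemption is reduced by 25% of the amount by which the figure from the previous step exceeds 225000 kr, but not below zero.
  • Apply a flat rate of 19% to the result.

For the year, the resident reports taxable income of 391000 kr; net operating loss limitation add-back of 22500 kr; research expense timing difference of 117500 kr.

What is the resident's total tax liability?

100890 kr

Regular income tax:
  358000 kr × 13% = 46540 kr
  33000 kr × 19% = 6270 kr
  → 52810 kr

Alternative minimum tax:
  Adjusted income: 391000 kr + 22500 kr + 117500 kr = 531000 kr
  Exemption: 25% × (531000 kr − 225000 kr) = 76500 kr ≥ 73000 kr, so the exemption is fully phased out
  Base: 531000 kr − 0 kr = 531000 kr
  531000 kr × 19% = 100890 kr

100890 kr > 52810 kr, so the alternative minimum tax is the binding amount.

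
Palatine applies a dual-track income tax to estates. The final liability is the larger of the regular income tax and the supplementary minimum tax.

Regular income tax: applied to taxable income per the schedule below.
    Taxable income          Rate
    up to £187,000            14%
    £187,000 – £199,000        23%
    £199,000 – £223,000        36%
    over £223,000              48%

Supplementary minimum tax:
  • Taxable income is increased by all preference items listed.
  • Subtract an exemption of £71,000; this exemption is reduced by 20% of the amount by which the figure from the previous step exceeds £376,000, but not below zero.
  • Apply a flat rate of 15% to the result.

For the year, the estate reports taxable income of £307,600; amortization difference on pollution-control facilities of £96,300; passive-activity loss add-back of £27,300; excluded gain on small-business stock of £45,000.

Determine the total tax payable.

Supplementary minimum tax:
  Adjusted income: £307,600 + £96,300 + £27,300 + £45,000 = £476,200
  Exemption: £71,000 − 20% × (£476,200 − £376,000) = £71,000 − £20,040 = £50,960
  Base: £476,200 − £50,960 = £425,240
  £425,240 × 15% = £63,786

Regular income tax:
  £187,000 × 14% = £26,180
  £12,000 × 23% = £2,760
  £24,000 × 36% = £8,640
  £84,600 × 48% = £40,608
  → £78,188

£78,188 > £63,786, so the regular income tax governs.

£78,188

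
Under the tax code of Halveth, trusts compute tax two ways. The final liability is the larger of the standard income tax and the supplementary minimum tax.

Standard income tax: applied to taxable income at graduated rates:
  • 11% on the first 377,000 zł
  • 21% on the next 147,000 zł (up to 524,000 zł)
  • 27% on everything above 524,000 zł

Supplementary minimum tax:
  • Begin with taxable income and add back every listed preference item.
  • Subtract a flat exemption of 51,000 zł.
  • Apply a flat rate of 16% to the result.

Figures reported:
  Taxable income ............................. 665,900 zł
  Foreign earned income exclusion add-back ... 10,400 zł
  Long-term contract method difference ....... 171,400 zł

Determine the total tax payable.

Standard income tax:
  377,000 zł × 11% = 41,470 zł
  147,000 zł × 21% = 30,870 zł
  141,900 zł × 27% = 38,313 zł
  → 110,653 zł

Supplementary minimum tax:
  Adjusted income: 665,900 zł + 10,400 zł + 171,400 zł = 847,700 zł
  Less exemption 51,000 zł → base 796,700 zł
  796,700 zł × 16% = 127,472 zł

127,472 zł > 110,653 zł, so the supplementary minimum tax is the binding amount.

127,472 zł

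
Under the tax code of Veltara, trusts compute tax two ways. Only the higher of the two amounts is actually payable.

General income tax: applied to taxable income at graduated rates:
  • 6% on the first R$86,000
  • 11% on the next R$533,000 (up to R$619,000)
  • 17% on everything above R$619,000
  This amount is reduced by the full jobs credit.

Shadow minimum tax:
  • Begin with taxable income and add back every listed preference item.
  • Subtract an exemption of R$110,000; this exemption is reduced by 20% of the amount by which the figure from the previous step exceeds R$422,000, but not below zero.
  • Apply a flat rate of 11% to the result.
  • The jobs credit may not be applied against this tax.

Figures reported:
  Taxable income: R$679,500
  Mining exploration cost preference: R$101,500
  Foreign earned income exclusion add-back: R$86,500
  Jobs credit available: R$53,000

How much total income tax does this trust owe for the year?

General income tax:
  R$86,000 × 6% = R$5,160
  R$533,000 × 11% = R$58,630
  R$60,500 × 17% = R$10,285
  → R$74,075
  Less jobs credit R$53,000 → R$21,075

Shadow minimum tax:
  Adjusted income: R$679,500 + R$101,500 + R$86,500 = R$867,500
  Exemption: R$110,000 − 20% × (R$867,500 − R$422,000) = R$110,000 − R$89,100 = R$20,900
  Base: R$867,500 − R$20,900 = R$846,600
  R$846,600 × 11% = R$93,126

R$93,126 > R$21,075, so the shadow minimum tax is the binding amount.

R$93,126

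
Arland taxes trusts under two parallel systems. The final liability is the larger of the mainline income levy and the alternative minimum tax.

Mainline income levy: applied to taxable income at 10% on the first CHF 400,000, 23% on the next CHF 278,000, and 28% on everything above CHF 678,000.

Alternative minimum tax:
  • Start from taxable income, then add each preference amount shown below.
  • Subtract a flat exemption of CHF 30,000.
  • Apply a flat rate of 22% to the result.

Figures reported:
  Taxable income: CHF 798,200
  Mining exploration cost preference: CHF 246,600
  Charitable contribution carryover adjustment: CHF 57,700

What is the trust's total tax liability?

Alternative minimum tax:
  Adjusted income: CHF 798,200 + CHF 246,600 + CHF 57,700 = CHF 1,102,500
  Less exemption CHF 30,000 → base CHF 1,072,500
  CHF 1,072,500 × 22% = CHF 235,950

Mainline income levy:
  CHF 400,000 × 10% = CHF 40,000
  CHF 278,000 × 23% = CHF 63,940
  CHF 120,200 × 28% = CHF 33,656
  → CHF 137,596

CHF 235,950 > CHF 137,596, so the alternative minimum tax is the binding amount.

CHF 235,950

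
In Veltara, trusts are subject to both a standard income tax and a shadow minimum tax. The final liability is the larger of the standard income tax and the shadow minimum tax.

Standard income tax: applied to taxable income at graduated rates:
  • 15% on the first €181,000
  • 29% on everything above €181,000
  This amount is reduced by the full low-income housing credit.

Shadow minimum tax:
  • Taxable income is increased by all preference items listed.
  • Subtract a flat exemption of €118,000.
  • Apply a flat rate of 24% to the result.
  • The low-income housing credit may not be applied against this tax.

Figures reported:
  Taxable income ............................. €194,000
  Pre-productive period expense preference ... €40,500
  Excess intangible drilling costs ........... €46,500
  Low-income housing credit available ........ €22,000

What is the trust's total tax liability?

Standard income tax:
  €181,000 × 15% = €27,150
  €13,000 × 29% = €3,770
  → €30,920
  Less low-income housing credit €22,000 → €8,920

Shadow minimum tax:
  Adjusted income: €194,000 + €40,500 + €46,500 = €281,000
  Less exemption €118,000 → base €163,000
  €163,000 × 24% = €39,120

€39,120 > €8,920, so the shadow minimum tax is the binding amount.

€39,120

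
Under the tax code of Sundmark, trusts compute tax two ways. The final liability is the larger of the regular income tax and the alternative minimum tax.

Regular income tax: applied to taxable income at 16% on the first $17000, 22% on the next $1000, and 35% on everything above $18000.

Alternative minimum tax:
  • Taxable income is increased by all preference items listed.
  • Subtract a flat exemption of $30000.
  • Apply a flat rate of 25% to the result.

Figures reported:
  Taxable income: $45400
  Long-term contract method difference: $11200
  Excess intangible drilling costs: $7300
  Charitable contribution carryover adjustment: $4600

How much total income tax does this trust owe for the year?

Alternative minimum tax:
  Adjusted income: $45400 + $11200 + $7300 + $4600 = $68500
  Less exemption $30000 → base $38500
  $38500 × 25% = $9625

Regular income tax:
  $17000 × 16% = $2720
  $1000 × 22% = $220
  $27400 × 35% = $9590
  → $12530

$12530 > $9625, so the regular income tax governs.

$12530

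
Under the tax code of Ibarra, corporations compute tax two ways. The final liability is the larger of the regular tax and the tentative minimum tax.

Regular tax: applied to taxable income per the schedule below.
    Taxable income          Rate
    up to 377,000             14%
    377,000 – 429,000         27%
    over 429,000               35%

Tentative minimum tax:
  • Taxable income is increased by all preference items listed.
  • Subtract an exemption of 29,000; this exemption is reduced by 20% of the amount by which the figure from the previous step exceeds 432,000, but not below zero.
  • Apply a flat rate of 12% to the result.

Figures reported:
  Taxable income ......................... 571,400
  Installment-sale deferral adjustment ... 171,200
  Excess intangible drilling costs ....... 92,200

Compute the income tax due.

116,660

Regular tax:
  377,000 × 14% = 52,780
  52,000 × 27% = 14,040
  142,400 × 35% = 49,840
  → 116,660

Tentative minimum tax:
  Adjusted income: 571,400 + 171,200 + 92,200 = 834,800
  Exemption: 20% × (834,800 − 432,000) = 80,560 ≥ 29,000, so the exemption is fully phased out
  Base: 834,800 − 0 = 834,800
  834,800 × 12% = 100,176

116,660 > 100,176, so the regular tax governs.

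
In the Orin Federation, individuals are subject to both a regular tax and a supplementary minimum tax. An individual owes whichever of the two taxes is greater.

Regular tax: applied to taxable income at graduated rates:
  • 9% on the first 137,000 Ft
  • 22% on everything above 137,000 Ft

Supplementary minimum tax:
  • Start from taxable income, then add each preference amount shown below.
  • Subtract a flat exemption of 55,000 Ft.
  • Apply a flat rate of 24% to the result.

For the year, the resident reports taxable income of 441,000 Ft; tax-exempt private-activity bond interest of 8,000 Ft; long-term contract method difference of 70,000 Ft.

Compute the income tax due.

Supplementary minimum tax:
  Adjusted income: 441,000 Ft + 8,000 Ft + 70,000 Ft = 519,000 Ft
  Less exemption 55,000 Ft → base 464,000 Ft
  464,000 Ft × 24% = 111,360 Ft

Regular tax:
  137,000 Ft × 9% = 12,330 Ft
  304,000 Ft × 22% = 66,880 Ft
  → 79,210 Ft

111,360 Ft > 79,210 Ft, so the supplementary minimum tax is the binding amount.

111,360 Ft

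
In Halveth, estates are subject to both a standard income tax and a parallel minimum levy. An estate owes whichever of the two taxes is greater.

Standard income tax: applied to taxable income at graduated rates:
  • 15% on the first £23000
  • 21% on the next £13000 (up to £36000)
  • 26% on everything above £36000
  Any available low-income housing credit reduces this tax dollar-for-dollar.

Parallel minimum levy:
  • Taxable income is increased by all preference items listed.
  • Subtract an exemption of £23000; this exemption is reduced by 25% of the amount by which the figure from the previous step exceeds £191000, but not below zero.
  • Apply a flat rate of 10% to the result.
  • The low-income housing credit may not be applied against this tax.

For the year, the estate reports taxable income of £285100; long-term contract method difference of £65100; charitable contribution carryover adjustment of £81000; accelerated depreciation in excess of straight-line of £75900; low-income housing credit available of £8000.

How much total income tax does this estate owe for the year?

£62946

Parallel minimum levy:
  Adjusted income: £285100 + £65100 + £81000 + £75900 = £507100
  Exemption: 25% × (£507100 − £191000) = £79025 ≥ £23000, so the exemption is fully phased out
  Base: £507100 − £0 = £507100
  £507100 × 10% = £50710

Standard income tax:
  £23000 × 15% = £3450
  £13000 × 21% = £2730
  £249100 × 26% = £64766
  → £70946
  Less low-income housing credit £8000 → £62946

£62946 > £50710, so the standard income tax governs.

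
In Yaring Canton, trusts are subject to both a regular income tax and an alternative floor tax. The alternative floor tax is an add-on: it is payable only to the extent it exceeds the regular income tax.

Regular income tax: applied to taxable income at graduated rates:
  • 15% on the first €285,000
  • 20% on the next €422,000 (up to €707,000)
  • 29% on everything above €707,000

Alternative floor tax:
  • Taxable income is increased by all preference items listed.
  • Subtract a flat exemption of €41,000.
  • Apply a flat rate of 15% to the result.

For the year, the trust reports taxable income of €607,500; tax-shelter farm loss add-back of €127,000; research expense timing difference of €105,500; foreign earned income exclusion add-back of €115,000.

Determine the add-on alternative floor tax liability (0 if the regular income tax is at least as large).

Alternative floor tax:
  Adjusted income: €607,500 + €127,000 + €105,500 + €115,000 = €955,000
  Less exemption €41,000 → base €914,000
  €914,000 × 15% = €137,100

Regular income tax:
  €285,000 × 15% = €42,750
  €322,500 × 20% = €64,500
  → €107,250

Excess of alternative floor tax over regular income tax: €137,100 − €107,250 = €29,850.

€29,850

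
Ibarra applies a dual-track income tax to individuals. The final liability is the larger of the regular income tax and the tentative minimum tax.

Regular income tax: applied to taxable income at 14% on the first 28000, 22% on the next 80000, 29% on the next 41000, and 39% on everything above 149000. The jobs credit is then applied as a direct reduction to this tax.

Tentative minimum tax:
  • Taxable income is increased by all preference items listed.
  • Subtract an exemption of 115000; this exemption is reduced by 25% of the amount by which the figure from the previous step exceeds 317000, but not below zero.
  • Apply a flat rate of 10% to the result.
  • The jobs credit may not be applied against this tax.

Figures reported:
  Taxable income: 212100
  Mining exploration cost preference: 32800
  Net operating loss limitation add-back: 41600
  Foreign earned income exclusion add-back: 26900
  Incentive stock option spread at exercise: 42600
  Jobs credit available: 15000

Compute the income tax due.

Tentative minimum tax:
  Adjusted income: 212100 + 32800 + 41600 + 26900 + 42600 = 356000
  Exemption: 115000 − 25% × (356000 − 317000) = 115000 − 9750 = 105250
  Base: 356000 − 105250 = 250750
  250750 × 10% = 25075

Regular income tax:
  28000 × 14% = 3920
  80000 × 22% = 17600
  41000 × 29% = 11890
  63100 × 39% = 24609
  → 58019
  Less jobs credit 15000 → 43019

43019 > 25075, so the regular income tax governs.

43019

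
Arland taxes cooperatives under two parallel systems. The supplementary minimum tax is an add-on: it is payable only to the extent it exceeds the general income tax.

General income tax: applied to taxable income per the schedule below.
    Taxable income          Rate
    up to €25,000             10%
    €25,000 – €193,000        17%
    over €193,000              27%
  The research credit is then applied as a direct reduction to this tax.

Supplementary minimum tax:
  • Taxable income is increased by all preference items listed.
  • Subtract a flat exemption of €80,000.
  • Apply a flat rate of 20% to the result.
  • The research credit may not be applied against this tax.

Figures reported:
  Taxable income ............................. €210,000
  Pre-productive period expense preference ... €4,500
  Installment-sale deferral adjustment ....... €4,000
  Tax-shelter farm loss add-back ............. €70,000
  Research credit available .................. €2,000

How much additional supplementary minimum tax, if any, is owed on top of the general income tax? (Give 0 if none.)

€8,050

Supplementary minimum tax:
  Adjusted income: €210,000 + €4,500 + €4,000 + €70,000 = €288,500
  Less exemption €80,000 → base €208,500
  €208,500 × 20% = €41,700

General income tax:
  €25,000 × 10% = €2,500
  €168,000 × 17% = €28,560
  €17,000 × 27% = €4,590
  → €35,650
  Less research credit €2,000 → €33,650

Excess of supplementary minimum tax over general income tax: €41,700 − €33,650 = €8,050.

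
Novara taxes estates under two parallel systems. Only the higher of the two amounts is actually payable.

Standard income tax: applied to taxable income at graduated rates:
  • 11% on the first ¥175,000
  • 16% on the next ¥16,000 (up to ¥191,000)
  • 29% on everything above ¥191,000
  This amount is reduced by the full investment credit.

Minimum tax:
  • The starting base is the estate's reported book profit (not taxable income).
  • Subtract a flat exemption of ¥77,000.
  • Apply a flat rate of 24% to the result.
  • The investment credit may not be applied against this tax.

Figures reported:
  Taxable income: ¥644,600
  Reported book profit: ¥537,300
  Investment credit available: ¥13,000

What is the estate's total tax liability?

Standard income tax:
  ¥175,000 × 11% = ¥19,250
  ¥16,000 × 16% = ¥2,560
  ¥453,600 × 29% = ¥131,544
  → ¥153,354
  Less investment credit ¥13,000 → ¥140,354

Minimum tax:
  Base (reported book profit): ¥537,300
  Less exemption ¥77,000 → base ¥460,300
  ¥460,300 × 24% = ¥110,472

¥140,354 > ¥110,472, so the standard income tax governs.

¥140,354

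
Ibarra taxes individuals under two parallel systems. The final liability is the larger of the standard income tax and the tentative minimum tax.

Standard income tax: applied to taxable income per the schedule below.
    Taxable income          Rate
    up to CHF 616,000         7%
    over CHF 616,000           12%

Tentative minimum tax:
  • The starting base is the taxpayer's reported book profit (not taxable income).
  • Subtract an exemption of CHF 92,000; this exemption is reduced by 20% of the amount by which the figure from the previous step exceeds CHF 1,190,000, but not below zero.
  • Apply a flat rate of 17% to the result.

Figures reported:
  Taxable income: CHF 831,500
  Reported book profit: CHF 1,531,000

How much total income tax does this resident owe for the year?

CHF 256,224

Tentative minimum tax:
  Base (reported book profit): CHF 1,531,000
  Exemption: CHF 92,000 − 20% × (CHF 1,531,000 − CHF 1,190,000) = CHF 92,000 − CHF 68,200 = CHF 23,800
  Base: CHF 1,531,000 − CHF 23,800 = CHF 1,507,200
  CHF 1,507,200 × 17% = CHF 256,224

Standard income tax:
  CHF 616,000 × 7% = CHF 43,120
  CHF 215,500 × 12% = CHF 25,860
  → CHF 68,980

CHF 256,224 > CHF 68,980, so the tentative minimum tax is the binding amount.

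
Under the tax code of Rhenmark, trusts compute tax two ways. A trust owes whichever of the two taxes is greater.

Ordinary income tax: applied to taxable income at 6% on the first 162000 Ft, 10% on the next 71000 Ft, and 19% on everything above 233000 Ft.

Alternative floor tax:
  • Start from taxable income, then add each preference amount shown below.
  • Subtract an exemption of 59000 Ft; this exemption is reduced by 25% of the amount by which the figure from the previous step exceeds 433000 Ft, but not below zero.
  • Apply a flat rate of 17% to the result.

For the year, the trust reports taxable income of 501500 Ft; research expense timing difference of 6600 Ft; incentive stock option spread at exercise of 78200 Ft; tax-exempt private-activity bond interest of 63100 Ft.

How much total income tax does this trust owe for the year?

Ordinary income tax:
  162000 Ft × 6% = 9720 Ft
  71000 Ft × 10% = 7100 Ft
  268500 Ft × 19% = 51015 Ft
  → 67835 Ft

Alternative floor tax:
  Adjusted income: 501500 Ft + 6600 Ft + 78200 Ft + 63100 Ft = 649400 Ft
  Exemption: 59000 Ft − 25% × (649400 Ft − 433000 Ft) = 59000 Ft − 54100 Ft = 4900 Ft
  Base: 649400 Ft − 4900 Ft = 644500 Ft
  644500 Ft × 17% = 109565 Ft

109565 Ft > 67835 Ft, so the alternative floor tax is the binding amount.

109565 Ft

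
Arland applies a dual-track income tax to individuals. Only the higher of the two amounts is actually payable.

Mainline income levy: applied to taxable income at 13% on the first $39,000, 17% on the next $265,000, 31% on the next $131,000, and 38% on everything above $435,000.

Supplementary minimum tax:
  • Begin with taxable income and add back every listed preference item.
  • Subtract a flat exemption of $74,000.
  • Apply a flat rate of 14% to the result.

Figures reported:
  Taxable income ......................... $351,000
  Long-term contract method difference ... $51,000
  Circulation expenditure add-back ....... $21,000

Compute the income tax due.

Mainline income levy:
  $39,000 × 13% = $5,070
  $265,000 × 17% = $45,050
  $47,000 × 31% = $14,570
  → $64,690

Supplementary minimum tax:
  Adjusted income: $351,000 + $51,000 + $21,000 = $423,000
  Less exemption $74,000 → base $349,000
  $349,000 × 14% = $48,860

$64,690 > $48,860, so the mainline income levy governs.

$64,690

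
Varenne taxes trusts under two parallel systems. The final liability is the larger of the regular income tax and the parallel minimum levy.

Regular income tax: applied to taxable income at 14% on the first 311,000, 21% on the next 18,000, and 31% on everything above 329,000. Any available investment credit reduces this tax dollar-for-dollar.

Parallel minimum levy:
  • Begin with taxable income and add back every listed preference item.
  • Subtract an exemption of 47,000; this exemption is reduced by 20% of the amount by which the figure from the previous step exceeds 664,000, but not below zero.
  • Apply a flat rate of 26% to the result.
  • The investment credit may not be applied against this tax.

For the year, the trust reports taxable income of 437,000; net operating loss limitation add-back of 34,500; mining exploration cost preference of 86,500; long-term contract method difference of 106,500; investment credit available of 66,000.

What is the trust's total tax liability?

Parallel minimum levy:
  Adjusted income: 437,000 + 34,500 + 86,500 + 106,500 = 664,500
  Exemption: 47,000 − 20% × (664,500 − 664,000) = 47,000 − 100 = 46,900
  Base: 664,500 − 46,900 = 617,600
  617,600 × 26% = 160,576

Regular income tax:
  311,000 × 14% = 43,540
  18,000 × 21% = 3,780
  108,000 × 31% = 33,480
  → 80,800
  Less investment credit 66,000 → 14,800

160,576 > 14,800, so the parallel minimum levy is the binding amount.

160,576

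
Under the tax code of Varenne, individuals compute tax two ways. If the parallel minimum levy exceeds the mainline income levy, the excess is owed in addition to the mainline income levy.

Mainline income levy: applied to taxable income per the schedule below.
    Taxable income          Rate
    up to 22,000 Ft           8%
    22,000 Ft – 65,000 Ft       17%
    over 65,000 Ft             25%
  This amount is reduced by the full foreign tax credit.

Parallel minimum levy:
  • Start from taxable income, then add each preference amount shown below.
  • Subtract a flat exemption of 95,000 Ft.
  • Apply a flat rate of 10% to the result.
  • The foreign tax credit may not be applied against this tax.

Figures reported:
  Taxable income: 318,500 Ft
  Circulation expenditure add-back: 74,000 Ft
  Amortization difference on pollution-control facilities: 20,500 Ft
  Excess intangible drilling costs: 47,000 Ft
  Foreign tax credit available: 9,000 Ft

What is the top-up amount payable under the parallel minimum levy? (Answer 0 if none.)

Mainline income levy:
  22,000 Ft × 8% = 1,760 Ft
  43,000 Ft × 17% = 7,310 Ft
  253,500 Ft × 25% = 63,375 Ft
  → 72,445 Ft
  Less foreign tax credit 9,000 Ft → 63,445 Ft

Parallel minimum levy:
  Adjusted income: 318,500 Ft + 74,000 Ft + 20,500 Ft + 47,000 Ft = 460,000 Ft
  Less exemption 95,000 Ft → base 365,000 Ft
  365,000 Ft × 10% = 36,500 Ft

36,500 Ft ≤ 63,445 Ft, so no add-on is due.

0 Ft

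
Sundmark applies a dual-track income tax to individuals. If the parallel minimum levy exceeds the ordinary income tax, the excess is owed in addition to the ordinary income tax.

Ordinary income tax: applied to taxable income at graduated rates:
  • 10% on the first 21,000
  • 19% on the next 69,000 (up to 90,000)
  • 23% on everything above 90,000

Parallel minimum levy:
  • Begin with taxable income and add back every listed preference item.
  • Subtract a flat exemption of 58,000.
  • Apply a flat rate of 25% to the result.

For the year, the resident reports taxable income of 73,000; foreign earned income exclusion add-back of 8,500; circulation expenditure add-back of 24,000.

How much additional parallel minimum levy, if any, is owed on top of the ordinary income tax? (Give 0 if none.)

Parallel minimum levy:
  Adjusted income: 73,000 + 8,500 + 24,000 = 105,500
  Less exemption 58,000 → base 47,500
  47,500 × 25% = 11,875

Ordinary income tax:
  21,000 × 10% = 2,100
  52,000 × 19% = 9,880
  → 11,980

11,875 ≤ 11,980, so no add-on is due.

0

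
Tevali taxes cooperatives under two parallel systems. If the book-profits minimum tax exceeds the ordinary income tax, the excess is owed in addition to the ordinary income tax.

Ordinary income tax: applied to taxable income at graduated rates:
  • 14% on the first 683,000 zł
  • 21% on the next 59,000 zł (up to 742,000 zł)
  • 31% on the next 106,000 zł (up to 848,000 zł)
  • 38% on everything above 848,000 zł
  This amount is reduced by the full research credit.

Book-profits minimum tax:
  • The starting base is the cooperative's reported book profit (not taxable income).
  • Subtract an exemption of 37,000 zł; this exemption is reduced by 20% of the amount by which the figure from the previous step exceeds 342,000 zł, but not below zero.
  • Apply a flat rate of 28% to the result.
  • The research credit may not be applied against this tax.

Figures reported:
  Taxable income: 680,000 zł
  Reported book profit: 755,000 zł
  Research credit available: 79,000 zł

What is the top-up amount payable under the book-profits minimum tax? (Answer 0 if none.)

195,200 zł

Ordinary income tax:
  680,000 zł × 14% = 95,200 zł
  Less research credit 79,000 zł → 16,200 zł

Book-profits minimum tax:
  Base (reported book profit): 755,000 zł
  Exemption: 20% × (755,000 zł − 342,000 zł) = 82,600 zł ≥ 37,000 zł, so the exemption is fully phased out
  Base: 755,000 zł − 0 zł = 755,000 zł
  755,000 zł × 28% = 211,400 zł

Excess of book-profits minimum tax over ordinary income tax: 211,400 zł − 16,200 zł = 195,200 zł.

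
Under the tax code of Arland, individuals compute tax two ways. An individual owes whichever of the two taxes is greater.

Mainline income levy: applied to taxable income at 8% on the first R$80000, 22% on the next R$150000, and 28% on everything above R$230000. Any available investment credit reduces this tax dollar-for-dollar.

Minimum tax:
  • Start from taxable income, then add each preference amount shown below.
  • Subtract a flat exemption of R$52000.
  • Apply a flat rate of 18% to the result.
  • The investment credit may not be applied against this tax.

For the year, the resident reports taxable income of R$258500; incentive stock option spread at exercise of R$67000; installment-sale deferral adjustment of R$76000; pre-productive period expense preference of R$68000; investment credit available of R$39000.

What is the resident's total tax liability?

R$75150

Mainline income levy:
  R$80000 × 8% = R$6400
  R$150000 × 22% = R$33000
  R$28500 × 28% = R$7980
  → R$47380
  Less investment credit R$39000 → R$8380

Minimum tax:
  Adjusted income: R$258500 + R$67000 + R$76000 + R$68000 = R$469500
  Less exemption R$52000 → base R$417500
  R$417500 × 18% = R$75150

R$75150 > R$8380, so the minimum tax is the binding amount.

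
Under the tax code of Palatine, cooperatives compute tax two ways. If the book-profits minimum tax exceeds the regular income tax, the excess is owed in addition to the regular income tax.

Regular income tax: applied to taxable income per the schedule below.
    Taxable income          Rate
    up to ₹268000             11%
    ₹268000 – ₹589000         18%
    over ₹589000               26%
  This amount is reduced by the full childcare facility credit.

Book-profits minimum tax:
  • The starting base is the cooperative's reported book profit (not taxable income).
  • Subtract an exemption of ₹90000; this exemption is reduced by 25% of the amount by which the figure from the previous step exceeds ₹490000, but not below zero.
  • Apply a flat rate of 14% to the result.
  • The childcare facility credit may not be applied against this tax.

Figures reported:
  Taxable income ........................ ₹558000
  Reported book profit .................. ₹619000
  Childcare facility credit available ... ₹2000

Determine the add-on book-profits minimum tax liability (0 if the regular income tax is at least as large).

₹0

Book-profits minimum tax:
  Base (reported book profit): ₹619000
  Exemption: ₹90000 − 25% × (₹619000 − ₹490000) = ₹90000 − ₹32250 = ₹57750
  Base: ₹619000 − ₹57750 = ₹561250
  ₹561250 × 14% = ₹78575

Regular income tax:
  ₹268000 × 11% = ₹29480
  ₹290000 × 18% = ₹52200
  → ₹81680
  Less childcare facility credit ₹2000 → ₹79680

₹78575 ≤ ₹79680, so no add-on is due.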